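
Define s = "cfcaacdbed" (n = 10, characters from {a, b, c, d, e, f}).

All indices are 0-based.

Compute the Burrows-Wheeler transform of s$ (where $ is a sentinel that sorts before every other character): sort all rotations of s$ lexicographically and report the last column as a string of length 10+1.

rank  rotation     last
    0  $cfcaacdbed  d
    1  aacdbed$cfc  c
    2  acdbed$cfca  a
    3  bed$cfcaacd  d
    4  caacdbed$cf  f
    5  cdbed$cfcaa  a
    6  cfcaacdbed$  $
    7  d$cfcaacdbe  e
    8  dbed$cfcaac  c
    9  ed$cfcaacdb  b
   10  fcaacdbed$c  c

dcadfa$ecbc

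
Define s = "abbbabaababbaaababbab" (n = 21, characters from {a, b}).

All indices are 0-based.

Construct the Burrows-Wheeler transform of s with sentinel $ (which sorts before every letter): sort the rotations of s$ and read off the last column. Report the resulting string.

rank  rotation                last
    0  $abbbabaababbaaababbab  b
    1  aaababbab$abbbabaababb  b
    2  aababbaaababbab$abbbab  b
    3  aababbab$abbbabaababba  a
    4  ab$abbbabaababbaaababb  b
    5  abaababbaaababbab$abbb  b
    6  ababbaaababbab$abbbaba  a
    7  ababbab$abbbabaababbaa  a
    8  abbaaababbab$abbbabaab  b
    9  abbab$abbbabaababbaaab  b
   10  abbbabaababbaaababbab$  $
   11  b$abbbabaababbaaababba  a
   12  baaababbab$abbbabaabab  b
   13  baababbaaababbab$abbba  a
   14  bab$abbbabaababbaaabab  b
   15  babaababbaaababbab$abb  b
   16  babbaaababbab$abbbabaa  a
   17  babbab$abbbabaababbaaa  a
   18  bbaaababbab$abbbabaaba  a
   19  bbab$abbbabaababbaaaba  a
   20  bbabaababbaaababbab$ab  b
   21  bbbabaababbaaababbab$a  a

bbbabbaabb$ababbaaaaba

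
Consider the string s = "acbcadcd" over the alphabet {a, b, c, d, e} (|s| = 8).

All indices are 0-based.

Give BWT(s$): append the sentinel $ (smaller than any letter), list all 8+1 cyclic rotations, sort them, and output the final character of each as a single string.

rank  rotation   last
    0  $acbcadcd  d
    1  acbcadcd$  $
    2  adcd$acbc  c
    3  bcadcd$ac  c
    4  cadcd$acb  b
    5  cbcadcd$a  a
    6  cd$acbcad  d
    7  d$acbcadc  c
    8  dcd$acbca  a

d$ccbadca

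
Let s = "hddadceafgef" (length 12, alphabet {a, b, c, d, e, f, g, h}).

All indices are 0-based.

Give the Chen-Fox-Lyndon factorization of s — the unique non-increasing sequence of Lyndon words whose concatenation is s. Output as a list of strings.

["h", "d", "d", "adceafgef"]

emit factor 1: 'h' (i=0, period=1)
emit factor 2: 'd' (i=1, period=1)
emit factor 3: 'd' (i=2, period=1)
emit factor 4: 'adceafgef' (i=3, period=9)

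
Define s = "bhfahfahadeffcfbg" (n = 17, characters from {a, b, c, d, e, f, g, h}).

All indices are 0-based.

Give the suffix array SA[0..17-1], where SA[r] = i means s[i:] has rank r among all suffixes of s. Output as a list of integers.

sorted suffixes:
  #0 SA[0]=8  'adeffcfbg'
  #1 SA[1]=6  'ahadeffcfbg'
  #2 SA[2]=3  'ahfahadeffcfbg'
  #3 SA[3]=15  'bg'
  #4 SA[4]=0  'bhfahfahadeffcfbg'
  #5 SA[5]=13  'cfbg'
  #6 SA[6]=9  'deffcfbg'
  #7 SA[7]=10  'effcfbg'
  #8 SA[8]=5  'fahadeffcfbg'
  #9 SA[9]=2  'fahfahadeffcfbg'
  #10 SA[10]=14  'fbg'
  #11 SA[11]=12  'fcfbg'
  #12 SA[12]=11  'ffcfbg'
  #13 SA[13]=16  'g'
  #14 SA[14]=7  'hadeffcfbg'
  #15 SA[15]=4  'hfahadeffcfbg'
  #16 SA[16]=1  'hfahfahadeffcfbg'

[8, 6, 3, 15, 0, 13, 9, 10, 5, 2, 14, 12, 11, 16, 7, 4, 1]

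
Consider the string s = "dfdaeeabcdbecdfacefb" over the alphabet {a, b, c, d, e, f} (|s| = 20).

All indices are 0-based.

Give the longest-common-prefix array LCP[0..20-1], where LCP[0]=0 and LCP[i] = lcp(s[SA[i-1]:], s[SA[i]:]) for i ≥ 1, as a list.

rank→(start, suffix):
  0 → (6, 'abcdbecdfacefb')
  1 → (15, 'acefb')
  2 → (3, 'aeeabcdbecdfacefb')
  3 → (19, 'b')
  4 → (7, 'bcdbecdfacefb')
  5 → (10, 'becdfacefb')
  6 → (8, 'cdbecdfacefb')
  7 → (12, 'cdfacefb')
  8 → (16, 'cefb')
  9 → (2, 'daeeabcdbecdfacefb')
  10 → (9, 'dbecdfacefb')
  11 → (13, 'dfacefb')
  12 → (0, 'dfdaeeabcdbecdfacefb')
  13 → (5, 'eabcdbecdfacefb')
  14 → (11, 'ecdfacefb')
  15 → (4, 'eeabcdbecdfacefb')
  16 → (17, 'efb')
  17 → (14, 'facefb')
  18 → (18, 'fb')
  19 → (1, 'fdaeeabcdbecdfacefb')

SA = [6, 15, 3, 19, 7, 10, 8, 12, 16, 2, 9, 13, 0, 5, 11, 4, 17, 14, 18, 1]
[i] adj suffixes → lcp
  [1] 6/15 → 1 ('a')
  [2] 15/3 → 1 ('a')
  [3] 3/19 → 0 ('')
  [4] 19/7 → 1 ('b')
  [5] 7/10 → 1 ('b')
  [6] 10/8 → 0 ('')
  [7] 8/12 → 2 ('cd')
  [8] 12/16 → 1 ('c')
  [9] 16/2 → 0 ('')
  [10] 2/9 → 1 ('d')
  [11] 9/13 → 1 ('d')
  [12] 13/0 → 2 ('df')
  [13] 0/5 → 0 ('')
  [14] 5/11 → 1 ('e')
  [15] 11/4 → 1 ('e')
  [16] 4/17 → 1 ('e')
  [17] 17/14 → 0 ('')
  [18] 14/18 → 1 ('f')
  [19] 18/1 → 1 ('f')

[0, 1, 1, 0, 1, 1, 0, 2, 1, 0, 1, 1, 2, 0, 1, 1, 1, 0, 1, 1]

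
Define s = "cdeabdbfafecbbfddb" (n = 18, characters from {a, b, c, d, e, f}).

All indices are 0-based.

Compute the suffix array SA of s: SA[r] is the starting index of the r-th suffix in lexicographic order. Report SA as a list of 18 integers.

[3, 8, 17, 12, 4, 6, 13, 11, 0, 16, 5, 15, 1, 2, 10, 7, 14, 9]

rank | idx | suffix
   0 |   3 | abdbfafecbbfddb
   1 |   8 | afecbbfddb
   2 |  17 | b
   3 |  12 | bbfddb
   4 |   4 | bdbfafecbbfddb
   5 |   6 | bfafecbbfddb
   6 |  13 | bfddb
   7 |  11 | cbbfddb
   8 |   0 | cdeabdbfafecbbfddb
   9 |  16 | db
  10 |   5 | dbfafecbbfddb
  11 |  15 | ddb
  12 |   1 | deabdbfafecbbfddb
  13 |   2 | eabdbfafecbbfddb
  14 |  10 | ecbbfddb
  15 |   7 | fafecbbfddb
  16 |  14 | fddb
  17 |   9 | fecbbfddb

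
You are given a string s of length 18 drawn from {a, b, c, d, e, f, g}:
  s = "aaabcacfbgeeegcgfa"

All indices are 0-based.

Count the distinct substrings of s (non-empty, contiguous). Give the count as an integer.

157

rank | idx | suffix
   0 |  17 | a
   1 |   0 | aaabcacfbgeeegcgfa
   2 |   1 | aabcacfbgeeegcgfa
   3 |   2 | abcacfbgeeegcgfa
   4 |   5 | acfbgeeegcgfa
   5 |   3 | bcacfbgeeegcgfa
   6 |   8 | bgeeegcgfa
   7 |   4 | cacfbgeeegcgfa
   8 |   6 | cfbgeeegcgfa
   9 |  14 | cgfa
  10 |  10 | eeegcgfa
  11 |  11 | eegcgfa
  12 |  12 | egcgfa
  13 |  16 | fa
  14 |   7 | fbgeeegcgfa
  15 |  13 | gcgfa
  16 |   9 | geeegcgfa
  17 |  15 | gfa

SA = [17, 0, 1, 2, 5, 3, 8, 4, 6, 14, 10, 11, 12, 16, 7, 13, 9, 15]
rank  pair      lcp
   1  s[17:],s[0:]  1  'a'
   2  s[0:],s[1:]  2  'aa'
   3  s[1:],s[2:]  1  'a'
   4  s[2:],s[5:]  1  'a'
   5  s[5:],s[3:]  0  ''
   6  s[3:],s[8:]  1  'b'
   7  s[8:],s[4:]  0  ''
   8  s[4:],s[6:]  1  'c'
   9  s[6:],s[14:]  1  'c'
  10  s[14:],s[10:]  0  ''
  11  s[10:],s[11:]  2  'ee'
  12  s[11:],s[12:]  1  'e'
  13  s[12:],s[16:]  0  ''
  14  s[16:],s[7:]  1  'f'
  15  s[7:],s[13:]  0  ''
  16  s[13:],s[9:]  1  'g'
  17  s[9:],s[15:]  1  'g'

n(n+1)/2 = 18·19/2 = 171
Σ LCP = 0 + 1 + 2 + 1 + 1 + 0 + 1 + 0 + 1 + 1 + 0 + 2 + 1 + 0 + 1 + 0 + 1 + 1 = 14
distinct = 171 − 14 = 157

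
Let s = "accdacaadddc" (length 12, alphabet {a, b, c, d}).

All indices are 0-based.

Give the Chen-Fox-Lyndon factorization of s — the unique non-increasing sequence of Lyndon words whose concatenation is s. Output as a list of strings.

["accd", "ac", "aadddc"]

emit factor 1: 'accd' (i=0, period=4)
emit factor 2: 'ac' (i=4, period=2)
emit factor 3: 'aadddc' (i=6, period=6)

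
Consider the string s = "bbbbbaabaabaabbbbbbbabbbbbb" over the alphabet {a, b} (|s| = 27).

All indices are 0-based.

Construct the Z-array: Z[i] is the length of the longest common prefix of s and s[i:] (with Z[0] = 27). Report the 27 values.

Z[0]=27
i=1: i≥r, start 0; Z[1]=4 scan→box=[1,5)
i=2: min(r-i=3, Z[1]=4)=3; Z[2]=3
i=3: min(r-i=2, Z[2]=3)=2; Z[3]=2
i=4: min(r-i=1, Z[3]=2)=1; Z[4]=1
i=5: i≥r, start 0; Z[5]=0
i=6: i≥r, start 0; Z[6]=0
i=7: i≥r, start 0; Z[7]=1 scan→box=[7,8)
i=8: i≥r, start 0; Z[8]=0
i=9: i≥r, start 0; Z[9]=0
i=10: i≥r, start 0; Z[10]=1 scan→box=[10,11)
i=11: i≥r, start 0; Z[11]=0
i=12: i≥r, start 0; Z[12]=0
i=13: i≥r, start 0; Z[13]=5 scan→box=[13,18)
i=14: min(r-i=4, Z[1]=4)=4; Z[14]=5 scan→box=[14,19)
i=15: min(r-i=4, Z[1]=4)=4; Z[15]=6 scan→box=[15,21)
i=16: min(r-i=5, Z[1]=4)=4; Z[16]=4
i=17: min(r-i=4, Z[2]=3)=3; Z[17]=3
i=18: min(r-i=3, Z[3]=2)=2; Z[18]=2
i=19: min(r-i=2, Z[4]=1)=1; Z[19]=1
i=20: min(r-i=1, Z[5]=0)=0; Z[20]=0
i=21: i≥r, start 0; Z[21]=5 scan→box=[21,26)
i=22: min(r-i=4, Z[1]=4)=4; Z[22]=5 scan→box=[22,27)
i=23: min(r-i=4, Z[1]=4)=4; Z[23]=4
i=24: min(r-i=3, Z[2]=3)=3; Z[24]=3
i=25: min(r-i=2, Z[3]=2)=2; Z[25]=2
i=26: min(r-i=1, Z[4]=1)=1; Z[26]=1

[27, 4, 3, 2, 1, 0, 0, 1, 0, 0, 1, 0, 0, 5, 5, 6, 4, 3, 2, 1, 0, 5, 5, 4, 3, 2, 1]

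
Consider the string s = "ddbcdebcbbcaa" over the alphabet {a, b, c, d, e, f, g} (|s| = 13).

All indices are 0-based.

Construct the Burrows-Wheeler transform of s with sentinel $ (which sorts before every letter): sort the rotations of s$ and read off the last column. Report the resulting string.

rank  rotation        last
    0  $ddbcdebcbbcaa  a
    1  a$ddbcdebcbbca  a
    2  aa$ddbcdebcbbc  c
    3  bbcaa$ddbcdebc  c
    4  bcaa$ddbcdebcb  b
    5  bcbbcaa$ddbcde  e
    6  bcdebcbbcaa$dd  d
    7  caa$ddbcdebcbb  b
    8  cbbcaa$ddbcdeb  b
    9  cdebcbbcaa$ddb  b
   10  dbcdebcbbcaa$d  d
   11  ddbcdebcbbcaa$  $
   12  debcbbcaa$ddbc  c
   13  ebcbbcaa$ddbcd  d

aaccbedbbbd$cd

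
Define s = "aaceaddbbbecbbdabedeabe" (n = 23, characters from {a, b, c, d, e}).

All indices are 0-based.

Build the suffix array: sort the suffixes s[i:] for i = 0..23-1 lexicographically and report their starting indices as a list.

sorted suffixes:
  #0 SA[0]=0  'aaceaddbbbecbbdabedeabe'
  #1 SA[1]=20  'abe'
  #2 SA[2]=15  'abedeabe'
  #3 SA[3]=1  'aceaddbbbecbbdabedeabe'
  #4 SA[4]=4  'addbbbecbbdabedeabe'
  #5 SA[5]=7  'bbbecbbdabedeabe'
  #6 SA[6]=12  'bbdabedeabe'
  #7 SA[7]=8  'bbecbbdabedeabe'
  #8 SA[8]=13  'bdabedeabe'
  #9 SA[9]=21  'be'
  #10 SA[10]=9  'becbbdabedeabe'
  #11 SA[11]=16  'bedeabe'
  #12 SA[12]=11  'cbbdabedeabe'
  #13 SA[13]=2  'ceaddbbbecbbdabedeabe'
  #14 SA[14]=14  'dabedeabe'
  #15 SA[15]=6  'dbbbecbbdabedeabe'
  #16 SA[16]=5  'ddbbbecbbdabedeabe'
  #17 SA[17]=18  'deabe'
  #18 SA[18]=22  'e'
  #19 SA[19]=19  'eabe'
  #20 SA[20]=3  'eaddbbbecbbdabedeabe'
  #21 SA[21]=10  'ecbbdabedeabe'
  #22 SA[22]=17  'edeabe'

[0, 20, 15, 1, 4, 7, 12, 8, 13, 21, 9, 16, 11, 2, 14, 6, 5, 18, 22, 19, 3, 10, 17]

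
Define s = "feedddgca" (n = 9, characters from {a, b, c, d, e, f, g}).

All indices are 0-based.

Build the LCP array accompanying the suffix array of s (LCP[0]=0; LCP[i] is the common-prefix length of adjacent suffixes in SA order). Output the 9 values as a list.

sorted suffixes:
  #0 SA[0]=8  'a'
  #1 SA[1]=7  'ca'
  #2 SA[2]=3  'dddgca'
  #3 SA[3]=4  'ddgca'
  #4 SA[4]=5  'dgca'
  #5 SA[5]=2  'edddgca'
  #6 SA[6]=1  'eedddgca'
  #7 SA[7]=0  'feedddgca'
  #8 SA[8]=6  'gca'

SA = [8, 7, 3, 4, 5, 2, 1, 0, 6]
[i] adj suffixes → lcp
  [1] 8/7 → 0 ('')
  [2] 7/3 → 0 ('')
  [3] 3/4 → 2 ('dd')
  [4] 4/5 → 1 ('d')
  [5] 5/2 → 0 ('')
  [6] 2/1 → 1 ('e')
  [7] 1/0 → 0 ('')
  [8] 0/6 → 0 ('')

[0, 0, 0, 2, 1, 0, 1, 0, 0]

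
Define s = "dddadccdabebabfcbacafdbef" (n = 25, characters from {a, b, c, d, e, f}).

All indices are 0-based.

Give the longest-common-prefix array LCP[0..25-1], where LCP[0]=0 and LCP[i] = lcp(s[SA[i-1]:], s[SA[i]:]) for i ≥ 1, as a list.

rank | idx | suffix
   0 |   8 | abebabfcbacafdbef
   1 |  12 | abfcbacafdbef
   2 |  17 | acafdbef
   3 |   3 | adccdabebabfcbacafdbef
   4 |  19 | afdbef
   5 |  11 | babfcbacafdbef
   6 |  16 | bacafdbef
   7 |   9 | bebabfcbacafdbef
   8 |  22 | bef
   9 |  13 | bfcbacafdbef
  10 |  18 | cafdbef
  11 |  15 | cbacafdbef
  12 |   5 | ccdabebabfcbacafdbef
  13 |   6 | cdabebabfcbacafdbef
  14 |   7 | dabebabfcbacafdbef
  15 |   2 | dadccdabebabfcbacafdbef
  16 |  21 | dbef
  17 |   4 | dccdabebabfcbacafdbef
  18 |   1 | ddadccdabebabfcbacafdbef
  19 |   0 | dddadccdabebabfcbacafdbef
  20 |  10 | ebabfcbacafdbef
  21 |  23 | ef
  22 |  24 | f
  23 |  14 | fcbacafdbef
  24 |  20 | fdbef

SA = [8, 12, 17, 3, 19, 11, 16, 9, 22, 13, 18, 15, 5, 6, 7, 2, 21, 4, 1, 0, 10, 23, 24, 14, 20]
i: (SA[i-1],SA[i]) lcp shared
  1: (8,12) 2 'ab'
  2: (12,17) 1 'a'
  3: (17,3) 1 'a'
  4: (3,19) 1 'a'
  5: (19,11) 0 ''
  6: (11,16) 2 'ba'
  7: (16,9) 1 'b'
  8: (9,22) 2 'be'
  9: (22,13) 1 'b'
  10: (13,18) 0 ''
  11: (18,15) 1 'c'
  12: (15,5) 1 'c'
  13: (5,6) 1 'c'
  14: (6,7) 0 ''
  15: (7,2) 2 'da'
  16: (2,21) 1 'd'
  17: (21,4) 1 'd'
  18: (4,1) 1 'd'
  19: (1,0) 2 'dd'
  20: (0,10) 0 ''
  21: (10,23) 1 'e'
  22: (23,24) 0 ''
  23: (24,14) 1 'f'
  24: (14,20) 1 'f'

[0, 2, 1, 1, 1, 0, 2, 1, 2, 1, 0, 1, 1, 1, 0, 2, 1, 1, 1, 2, 0, 1, 0, 1, 1]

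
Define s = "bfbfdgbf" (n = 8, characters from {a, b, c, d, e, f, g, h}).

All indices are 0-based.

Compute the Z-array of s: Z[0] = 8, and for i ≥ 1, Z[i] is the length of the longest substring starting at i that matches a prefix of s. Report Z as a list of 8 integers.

Z[0]=8
i=1: i≥r, start 0; Z[1]=0
i=2: i≥r, start 0; Z[2]=2 grow→box=[2,4)
i=3: min(r-i=1, Z[1]=0)=0; Z[3]=0
i=4: i≥r, start 0; Z[4]=0
i=5: i≥r, start 0; Z[5]=0
i=6: i≥r, start 0; Z[6]=2 grow→box=[6,8)
i=7: min(r-i=1, Z[1]=0)=0; Z[7]=0

[8, 0, 2, 0, 0, 0, 2, 0]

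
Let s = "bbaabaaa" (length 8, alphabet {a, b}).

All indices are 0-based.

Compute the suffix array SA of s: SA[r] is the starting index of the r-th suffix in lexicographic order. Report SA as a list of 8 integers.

rank→(start, suffix):
  0 → (7, 'a')
  1 → (6, 'aa')
  2 → (5, 'aaa')
  3 → (2, 'aabaaa')
  4 → (3, 'abaaa')
  5 → (4, 'baaa')
  6 → (1, 'baabaaa')
  7 → (0, 'bbaabaaa')

[7, 6, 5, 2, 3, 4, 1, 0]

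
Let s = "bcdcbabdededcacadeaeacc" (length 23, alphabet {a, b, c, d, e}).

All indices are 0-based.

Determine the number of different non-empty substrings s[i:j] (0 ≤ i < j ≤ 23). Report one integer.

rank | idx | suffix
   0 |   5 | abdededcacadeaeacc
   1 |  13 | acadeaeacc
   2 |  20 | acc
   3 |  15 | adeaeacc
   4 |  18 | aeacc
   5 |   4 | babdededcacadeaeacc
   6 |   0 | bcdcbabdededcacadeaeacc
   7 |   6 | bdededcacadeaeacc
   8 |  22 | c
   9 |  12 | cacadeaeacc
  10 |  14 | cadeaeacc
  11 |   3 | cbabdededcacadeaeacc
  12 |  21 | cc
  13 |   1 | cdcbabdededcacadeaeacc
  14 |  11 | dcacadeaeacc
  15 |   2 | dcbabdededcacadeaeacc
  16 |  16 | deaeacc
  17 |   9 | dedcacadeaeacc
  18 |   7 | dededcacadeaeacc
  19 |  19 | eacc
  20 |  17 | eaeacc
  21 |  10 | edcacadeaeacc
  22 |   8 | ededcacadeaeacc

SA = [5, 13, 20, 15, 18, 4, 0, 6, 22, 12, 14, 3, 21, 1, 11, 2, 16, 9, 7, 19, 17, 10, 8]
rank  pair      lcp
   1  s[5:],s[13:]  1  'a'
   2  s[13:],s[20:]  2  'ac'
   3  s[20:],s[15:]  1  'a'
   4  s[15:],s[18:]  1  'a'
   5  s[18:],s[4:]  0  ''
   6  s[4:],s[0:]  1  'b'
   7  s[0:],s[6:]  1  'b'
   8  s[6:],s[22:]  0  ''
   9  s[22:],s[12:]  1  'c'
  10  s[12:],s[14:]  2  'ca'
  11  s[14:],s[3:]  1  'c'
  12  s[3:],s[21:]  1  'c'
  13  s[21:],s[1:]  1  'c'
  14  s[1:],s[11:]  0  ''
  15  s[11:],s[2:]  2  'dc'
  16  s[2:],s[16:]  1  'd'
  17  s[16:],s[9:]  2  'de'
  18  s[9:],s[7:]  3  'ded'
  19  s[7:],s[19:]  0  ''
  20  s[19:],s[17:]  2  'ea'
  21  s[17:],s[10:]  1  'e'
  22  s[10:],s[8:]  2  'ed'

n(n+1)/2 = 23·24/2 = 276
Σ LCP = 0 + 1 + 2 + 1 + 1 + 0 + 1 + 1 + 0 + 1 + 2 + 1 + 1 + 1 + 0 + 2 + 1 + 2 + 3 + 0 + 2 + 1 + 2 = 26
distinct = 276 − 26 = 250

250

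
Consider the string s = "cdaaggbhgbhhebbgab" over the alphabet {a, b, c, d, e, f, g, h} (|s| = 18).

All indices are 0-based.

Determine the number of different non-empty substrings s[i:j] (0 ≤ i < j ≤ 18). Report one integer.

157

rank | idx | suffix
   0 |   2 | aaggbhgbhhebbgab
   1 |  16 | ab
   2 |   3 | aggbhgbhhebbgab
   3 |  17 | b
   4 |  13 | bbgab
   5 |  14 | bgab
   6 |   6 | bhgbhhebbgab
   7 |   9 | bhhebbgab
   8 |   0 | cdaaggbhgbhhebbgab
   9 |   1 | daaggbhgbhhebbgab
  10 |  12 | ebbgab
  11 |  15 | gab
  12 |   5 | gbhgbhhebbgab
  13 |   8 | gbhhebbgab
  14 |   4 | ggbhgbhhebbgab
  15 |  11 | hebbgab
  16 |   7 | hgbhhebbgab
  17 |  10 | hhebbgab

SA = [2, 16, 3, 17, 13, 14, 6, 9, 0, 1, 12, 15, 5, 8, 4, 11, 7, 10]
i: (SA[i-1],SA[i]) lcp shared
  1: (2,16) 1 'a'
  2: (16,3) 1 'a'
  3: (3,17) 0 ''
  4: (17,13) 1 'b'
  5: (13,14) 1 'b'
  6: (14,6) 1 'b'
  7: (6,9) 2 'bh'
  8: (9,0) 0 ''
  9: (0,1) 0 ''
  10: (1,12) 0 ''
  11: (12,15) 0 ''
  12: (15,5) 1 'g'
  13: (5,8) 3 'gbh'
  14: (8,4) 1 'g'
  15: (4,11) 0 ''
  16: (11,7) 1 'h'
  17: (7,10) 1 'h'

n(n+1)/2 = 18·19/2 = 171
Σ LCP = 0 + 1 + 1 + 0 + 1 + 1 + 1 + 2 + 0 + 0 + 0 + 0 + 1 + 3 + 1 + 0 + 1 + 1 = 14
distinct = 171 − 14 = 157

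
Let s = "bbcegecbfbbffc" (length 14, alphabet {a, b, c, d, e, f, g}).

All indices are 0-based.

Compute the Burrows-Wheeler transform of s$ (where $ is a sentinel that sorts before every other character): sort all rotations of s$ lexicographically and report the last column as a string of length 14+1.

rank  rotation         last
    0  $bbcegecbfbbffc  c
    1  bbcegecbfbbffc$  $
    2  bbffc$bbcegecbf  f
    3  bcegecbfbbffc$b  b
    4  bfbbffc$bbcegec  c
    5  bffc$bbcegecbfb  b
    6  c$bbcegecbfbbff  f
    7  cbfbbffc$bbcege  e
    8  cegecbfbbffc$bb  b
    9  ecbfbbffc$bbceg  g
   10  egecbfbbffc$bbc  c
   11  fbbffc$bbcegecb  b
   12  fc$bbcegecbfbbf  f
   13  ffc$bbcegecbfbb  b
   14  gecbfbbffc$bbce  e

c$fbcbfebgcbfbe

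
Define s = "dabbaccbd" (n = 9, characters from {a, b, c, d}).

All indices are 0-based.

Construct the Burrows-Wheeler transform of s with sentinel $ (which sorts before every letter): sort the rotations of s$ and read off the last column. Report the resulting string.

ddbbaccab$

rank  rotation    last
    0  $dabbaccbd  d
    1  abbaccbd$d  d
    2  accbd$dabb  b
    3  baccbd$dab  b
    4  bbaccbd$da  a
    5  bd$dabbacc  c
    6  cbd$dabbac  c
    7  ccbd$dabba  a
    8  d$dabbaccb  b
    9  dabbaccbd$  $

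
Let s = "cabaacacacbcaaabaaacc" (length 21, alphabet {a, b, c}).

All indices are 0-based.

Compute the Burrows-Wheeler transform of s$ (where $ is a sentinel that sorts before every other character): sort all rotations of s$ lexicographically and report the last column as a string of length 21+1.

rank  rotation                last
    0  $cabaacacacbcaaabaaacc  c
    1  aaabaaacc$cabaacacacbc  c
    2  aaacc$cabaacacacbcaaab  b
    3  aabaaacc$cabaacacacbca  a
    4  aacacacbcaaabaaacc$cab  b
    5  aacc$cabaacacacbcaaaba  a
    6  abaaacc$cabaacacacbcaa  a
    7  abaacacacbcaaabaaacc$c  c
    8  acacacbcaaabaaacc$caba  a
    9  acacbcaaabaaacc$cabaac  c
   10  acbcaaabaaacc$cabaacac  c
   11  acc$cabaacacacbcaaabaa  a
   12  baaacc$cabaacacacbcaaa  a
   13  baacacacbcaaabaaacc$ca  a
   14  bcaaabaaacc$cabaacacac  c
   15  c$cabaacacacbcaaabaaac  c
   16  caaabaaacc$cabaacacacb  b
   17  cabaacacacbcaaabaaacc$  $
   18  cacacbcaaabaaacc$cabaa  a
   19  cacbcaaabaaacc$cabaaca  a
   20  cbcaaabaaacc$cabaacaca  a
   21  cc$cabaacacacbcaaabaaa  a

ccbabaacaccaaaccb$aaaa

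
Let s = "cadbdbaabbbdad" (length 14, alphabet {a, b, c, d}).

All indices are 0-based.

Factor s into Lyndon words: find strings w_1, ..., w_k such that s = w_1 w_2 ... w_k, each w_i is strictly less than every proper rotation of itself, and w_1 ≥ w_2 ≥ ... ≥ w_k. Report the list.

["c", "adbdb", "aabbbdad"]

emit factor 1: 'c' (i=0, period=1)
emit factor 2: 'adbdb' (i=1, period=5)
emit factor 3: 'aabbbdad' (i=6, period=8)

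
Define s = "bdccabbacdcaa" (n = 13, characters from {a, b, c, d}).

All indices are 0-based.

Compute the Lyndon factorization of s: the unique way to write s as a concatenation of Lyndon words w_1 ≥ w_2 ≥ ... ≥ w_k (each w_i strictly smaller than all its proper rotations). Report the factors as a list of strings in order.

["bdcc", "abbacdc", "a", "a"]

emit factor 1: 'bdcc' (i=0, period=4)
emit factor 2: 'abbacdc' (i=4, period=7)
emit factor 3: 'a' (i=11, period=1)
emit factor 4: 'a' (i=12, period=1)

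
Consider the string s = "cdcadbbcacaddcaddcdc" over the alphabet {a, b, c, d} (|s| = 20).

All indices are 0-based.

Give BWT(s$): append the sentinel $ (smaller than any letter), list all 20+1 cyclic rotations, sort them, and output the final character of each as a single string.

cccccdbdbdadd$accddaa

rank  rotation               last
    0  $cdcadbbcacaddcaddcdc  c
    1  acaddcaddcdc$cdcadbbc  c
    2  adbbcacaddcaddcdc$cdc  c
    3  addcaddcdc$cdcadbbcac  c
    4  addcdc$cdcadbbcacaddc  c
    5  bbcacaddcaddcdc$cdcad  d
    6  bcacaddcaddcdc$cdcadb  b
    7  c$cdcadbbcacaddcaddcd  d
    8  cacaddcaddcdc$cdcadbb  b
    9  cadbbcacaddcaddcdc$cd  d
   10  caddcaddcdc$cdcadbbca  a
   11  caddcdc$cdcadbbcacadd  d
   12  cdc$cdcadbbcacaddcadd  d
   13  cdcadbbcacaddcaddcdc$  $
   14  dbbcacaddcaddcdc$cdca  a
   15  dc$cdcadbbcacaddcaddc  c
   16  dcadbbcacaddcaddcdc$c  c
   17  dcaddcdc$cdcadbbcacad  d
   18  dcdc$cdcadbbcacaddcad  d
   19  ddcaddcdc$cdcadbbcaca  a
   20  ddcdc$cdcadbbcacaddca  a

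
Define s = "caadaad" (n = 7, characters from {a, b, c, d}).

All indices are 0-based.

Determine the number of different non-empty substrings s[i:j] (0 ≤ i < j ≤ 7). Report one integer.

sorted suffixes:
  #0 SA[0]=4  'aad'
  #1 SA[1]=1  'aadaad'
  #2 SA[2]=5  'ad'
  #3 SA[3]=2  'adaad'
  #4 SA[4]=0  'caadaad'
  #5 SA[5]=6  'd'
  #6 SA[6]=3  'daad'

SA = [4, 1, 5, 2, 0, 6, 3]
[i] adj suffixes → lcp
  [1] 4/1 → 3 ('aad')
  [2] 1/5 → 1 ('a')
  [3] 5/2 → 2 ('ad')
  [4] 2/0 → 0 ('')
  [5] 0/6 → 0 ('')
  [6] 6/3 → 1 ('d')

n(n+1)/2 = 7·8/2 = 28
Σ LCP = 0 + 3 + 1 + 2 + 0 + 0 + 1 = 7
distinct = 28 − 7 = 21

21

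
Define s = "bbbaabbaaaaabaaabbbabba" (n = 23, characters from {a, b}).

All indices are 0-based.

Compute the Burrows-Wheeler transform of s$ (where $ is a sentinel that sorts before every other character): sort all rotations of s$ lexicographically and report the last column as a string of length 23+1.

rank  rotation                  last
    0  $bbbaabbaaaaabaaabbbabba  a
    1  a$bbbaabbaaaaabaaabbbabb  b
    2  aaaaabaaabbbabba$bbbaabb  b
    3  aaaabaaabbbabba$bbbaabba  a
    4  aaabaaabbbabba$bbbaabbaa  a
    5  aaabbbabba$bbbaabbaaaaab  b
    6  aabaaabbbabba$bbbaabbaaa  a
    7  aabbaaaaabaaabbbabba$bbb  b
    8  aabbbabba$bbbaabbaaaaaba  a
    9  abaaabbbabba$bbbaabbaaaa  a
   10  abba$bbbaabbaaaaabaaabbb  b
   11  abbaaaaabaaabbbabba$bbba  a
   12  abbbabba$bbbaabbaaaaabaa  a
   13  ba$bbbaabbaaaaabaaabbbab  b
   14  baaaaabaaabbbabba$bbbaab  b
   15  baaabbbabba$bbbaabbaaaaa  a
   16  baabbaaaaabaaabbbabba$bb  b
   17  babba$bbbaabbaaaaabaaabb  b
   18  bba$bbbaabbaaaaabaaabbba  a
   19  bbaaaaabaaabbbabba$bbbaa  a
   20  bbaabbaaaaabaaabbbabba$b  b
   21  bbabba$bbbaabbaaaaabaaab  b
   22  bbbaabbaaaaabaaabbbabba$  $
   23  bbbabba$bbbaabbaaaaabaaa  a

abbaababaabaabbabbaabb$a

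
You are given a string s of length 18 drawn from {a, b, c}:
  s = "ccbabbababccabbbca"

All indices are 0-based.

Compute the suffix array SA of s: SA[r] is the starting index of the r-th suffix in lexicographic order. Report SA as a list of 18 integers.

sorted suffixes:
  #0 SA[0]=17  'a'
  #1 SA[1]=6  'ababccabbbca'
  #2 SA[2]=3  'abbababccabbbca'
  #3 SA[3]=12  'abbbca'
  #4 SA[4]=8  'abccabbbca'
  #5 SA[5]=5  'bababccabbbca'
  #6 SA[6]=2  'babbababccabbbca'
  #7 SA[7]=7  'babccabbbca'
  #8 SA[8]=4  'bbababccabbbca'
  #9 SA[9]=13  'bbbca'
  #10 SA[10]=14  'bbca'
  #11 SA[11]=15  'bca'
  #12 SA[12]=9  'bccabbbca'
  #13 SA[13]=16  'ca'
  #14 SA[14]=11  'cabbbca'
  #15 SA[15]=1  'cbabbababccabbbca'
  #16 SA[16]=10  'ccabbbca'
  #17 SA[17]=0  'ccbabbababccabbbca'

[17, 6, 3, 12, 8, 5, 2, 7, 4, 13, 14, 15, 9, 16, 11, 1, 10, 0]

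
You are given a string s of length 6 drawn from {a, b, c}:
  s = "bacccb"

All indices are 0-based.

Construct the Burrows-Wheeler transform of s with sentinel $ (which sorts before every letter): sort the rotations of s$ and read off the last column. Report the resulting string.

rank  rotation last
    0  $bacccb  b
    1  acccb$b  b
    2  b$baccc  c
    3  bacccb$  $
    4  cb$bacc  c
    5  ccb$bac  c
    6  cccb$ba  a

bbc$cca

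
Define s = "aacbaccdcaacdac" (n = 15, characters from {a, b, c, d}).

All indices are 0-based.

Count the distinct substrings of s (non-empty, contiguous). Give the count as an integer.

103

sorted suffixes:
  #0 SA[0]=0  'aacbaccdcaacdac'
  #1 SA[1]=9  'aacdac'
  #2 SA[2]=13  'ac'
  #3 SA[3]=1  'acbaccdcaacdac'
  #4 SA[4]=4  'accdcaacdac'
  #5 SA[5]=10  'acdac'
  #6 SA[6]=3  'baccdcaacdac'
  #7 SA[7]=14  'c'
  #8 SA[8]=8  'caacdac'
  #9 SA[9]=2  'cbaccdcaacdac'
  #10 SA[10]=5  'ccdcaacdac'
  #11 SA[11]=11  'cdac'
  #12 SA[12]=6  'cdcaacdac'
  #13 SA[13]=12  'dac'
  #14 SA[14]=7  'dcaacdac'

SA = [0, 9, 13, 1, 4, 10, 3, 14, 8, 2, 5, 11, 6, 12, 7]
rank  pair      lcp
   1  s[0:],s[9:]  3  'aac'
   2  s[9:],s[13:]  1  'a'
   3  s[13:],s[1:]  2  'ac'
   4  s[1:],s[4:]  2  'ac'
   5  s[4:],s[10:]  2  'ac'
   6  s[10:],s[3:]  0  ''
   7  s[3:],s[14:]  0  ''
   8  s[14:],s[8:]  1  'c'
   9  s[8:],s[2:]  1  'c'
  10  s[2:],s[5:]  1  'c'
  11  s[5:],s[11:]  1  'c'
  12  s[11:],s[6:]  2  'cd'
  13  s[6:],s[12:]  0  ''
  14  s[12:],s[7:]  1  'd'

n(n+1)/2 = 15·16/2 = 120
Σ LCP = 0 + 3 + 1 + 2 + 2 + 2 + 0 + 0 + 1 + 1 + 1 + 1 + 2 + 0 + 1 = 17
distinct = 120 − 17 = 103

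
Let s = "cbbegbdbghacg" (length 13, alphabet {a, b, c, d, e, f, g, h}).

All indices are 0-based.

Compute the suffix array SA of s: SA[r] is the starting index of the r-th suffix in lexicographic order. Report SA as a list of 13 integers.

[10, 1, 5, 2, 7, 0, 11, 6, 3, 12, 4, 8, 9]

rank | idx | suffix
   0 |  10 | acg
   1 |   1 | bbegbdbghacg
   2 |   5 | bdbghacg
   3 |   2 | begbdbghacg
   4 |   7 | bghacg
   5 |   0 | cbbegbdbghacg
   6 |  11 | cg
   7 |   6 | dbghacg
   8 |   3 | egbdbghacg
   9 |  12 | g
  10 |   4 | gbdbghacg
  11 |   8 | ghacg
  12 |   9 | hacg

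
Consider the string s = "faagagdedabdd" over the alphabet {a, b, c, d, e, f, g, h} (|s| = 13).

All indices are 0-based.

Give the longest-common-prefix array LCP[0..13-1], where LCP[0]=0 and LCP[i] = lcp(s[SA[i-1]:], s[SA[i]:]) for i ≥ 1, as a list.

rank | idx | suffix
   0 |   1 | aagagdedabdd
   1 |   9 | abdd
   2 |   2 | agagdedabdd
   3 |   4 | agdedabdd
   4 |  10 | bdd
   5 |  12 | d
   6 |   8 | dabdd
   7 |  11 | dd
   8 |   6 | dedabdd
   9 |   7 | edabdd
  10 |   0 | faagagdedabdd
  11 |   3 | gagdedabdd
  12 |   5 | gdedabdd

SA = [1, 9, 2, 4, 10, 12, 8, 11, 6, 7, 0, 3, 5]
[i] adj suffixes → lcp
  [1] 1/9 → 1 ('a')
  [2] 9/2 → 1 ('a')
  [3] 2/4 → 2 ('ag')
  [4] 4/10 → 0 ('')
  [5] 10/12 → 0 ('')
  [6] 12/8 → 1 ('d')
  [7] 8/11 → 1 ('d')
  [8] 11/6 → 1 ('d')
  [9] 6/7 → 0 ('')
  [10] 7/0 → 0 ('')
  [11] 0/3 → 0 ('')
  [12] 3/5 → 1 ('g')

[0, 1, 1, 2, 0, 0, 1, 1, 1, 0, 0, 0, 1]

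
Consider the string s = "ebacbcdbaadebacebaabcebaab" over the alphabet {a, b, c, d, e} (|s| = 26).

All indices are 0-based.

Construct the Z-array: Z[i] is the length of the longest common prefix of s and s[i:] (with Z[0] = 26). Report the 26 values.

[26, 0, 0, 0, 0, 0, 0, 0, 0, 0, 0, 4, 0, 0, 0, 3, 0, 0, 0, 0, 0, 3, 0, 0, 0, 0]

Z[0]=26
i=1: fresh scan; Z[1]=0
i=2: fresh scan; Z[2]=0
i=3: fresh scan; Z[3]=0
i=4: fresh scan; Z[4]=0
i=5: fresh scan; Z[5]=0
i=6: fresh scan; Z[6]=0
i=7: fresh scan; Z[7]=0
i=8: fresh scan; Z[8]=0
i=9: fresh scan; Z[9]=0
i=10: fresh scan; Z[10]=0
i=11: fresh scan; Z[11]=4 extend→box=[11,15)
i=12: min(r-i=3, Z[1]=0)=0; Z[12]=0
i=13: min(r-i=2, Z[2]=0)=0; Z[13]=0
i=14: min(r-i=1, Z[3]=0)=0; Z[14]=0
i=15: fresh scan; Z[15]=3 extend→box=[15,18)
i=16: min(r-i=2, Z[1]=0)=0; Z[16]=0
i=17: min(r-i=1, Z[2]=0)=0; Z[17]=0
i=18: fresh scan; Z[18]=0
i=19: fresh scan; Z[19]=0
i=20: fresh scan; Z[20]=0
i=21: fresh scan; Z[21]=3 extend→box=[21,24)
i=22: min(r-i=2, Z[1]=0)=0; Z[22]=0
i=23: min(r-i=1, Z[2]=0)=0; Z[23]=0
i=24: fresh scan; Z[24]=0
i=25: fresh scan; Z[25]=0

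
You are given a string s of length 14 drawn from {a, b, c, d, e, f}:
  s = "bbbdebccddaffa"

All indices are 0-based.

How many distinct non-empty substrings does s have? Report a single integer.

sorted suffixes:
  #0 SA[0]=13  'a'
  #1 SA[1]=10  'affa'
  #2 SA[2]=0  'bbbdebccddaffa'
  #3 SA[3]=1  'bbdebccddaffa'
  #4 SA[4]=5  'bccddaffa'
  #5 SA[5]=2  'bdebccddaffa'
  #6 SA[6]=6  'ccddaffa'
  #7 SA[7]=7  'cddaffa'
  #8 SA[8]=9  'daffa'
  #9 SA[9]=8  'ddaffa'
  #10 SA[10]=3  'debccddaffa'
  #11 SA[11]=4  'ebccddaffa'
  #12 SA[12]=12  'fa'
  #13 SA[13]=11  'ffa'

SA = [13, 10, 0, 1, 5, 2, 6, 7, 9, 8, 3, 4, 12, 11]
[i] adj suffixes → lcp
  [1] 13/10 → 1 ('a')
  [2] 10/0 → 0 ('')
  [3] 0/1 → 2 ('bb')
  [4] 1/5 → 1 ('b')
  [5] 5/2 → 1 ('b')
  [6] 2/6 → 0 ('')
  [7] 6/7 → 1 ('c')
  [8] 7/9 → 0 ('')
  [9] 9/8 → 1 ('d')
  [10] 8/3 → 1 ('d')
  [11] 3/4 → 0 ('')
  [12] 4/12 → 0 ('')
  [13] 12/11 → 1 ('f')

n(n+1)/2 = 14·15/2 = 105
Σ LCP = 0 + 1 + 0 + 2 + 1 + 1 + 0 + 1 + 0 + 1 + 1 + 0 + 0 + 1 = 9
distinct = 105 − 9 = 96

96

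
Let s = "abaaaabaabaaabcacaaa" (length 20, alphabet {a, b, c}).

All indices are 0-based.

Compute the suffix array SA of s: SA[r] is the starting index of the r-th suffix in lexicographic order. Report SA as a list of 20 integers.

rank | idx | suffix
   0 |  19 | a
   1 |  18 | aa
   2 |  17 | aaa
   3 |   2 | aaaabaabaaabcacaaa
   4 |   3 | aaabaabaaabcacaaa
   5 |  10 | aaabcacaaa
   6 |   7 | aabaaabcacaaa
   7 |   4 | aabaabaaabcacaaa
   8 |  11 | aabcacaaa
   9 |   0 | abaaaabaabaaabcacaaa
  10 |   8 | abaaabcacaaa
  11 |   5 | abaabaaabcacaaa
  12 |  12 | abcacaaa
  13 |  15 | acaaa
  14 |   1 | baaaabaabaaabcacaaa
  15 |   9 | baaabcacaaa
  16 |   6 | baabaaabcacaaa
  17 |  13 | bcacaaa
  18 |  16 | caaa
  19 |  14 | cacaaa

[19, 18, 17, 2, 3, 10, 7, 4, 11, 0, 8, 5, 12, 15, 1, 9, 6, 13, 16, 14]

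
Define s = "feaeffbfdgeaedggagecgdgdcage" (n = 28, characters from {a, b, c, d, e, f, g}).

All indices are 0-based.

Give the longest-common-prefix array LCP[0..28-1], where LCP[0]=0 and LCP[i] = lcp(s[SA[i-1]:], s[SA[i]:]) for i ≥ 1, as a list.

[0, 2, 1, 3, 0, 0, 1, 0, 1, 2, 2, 0, 1, 3, 1, 1, 1, 0, 1, 1, 1, 0, 1, 2, 1, 2, 2, 1]

rank | idx | suffix
   0 |  11 | aedggagecgdgdcage
   1 |   2 | aeffbfdgeaedggagecgdgdcage
   2 |  25 | age
   3 |  16 | agecgdgdcage
   4 |   6 | bfdgeaedggagecgdgdcage
   5 |  24 | cage
   6 |  19 | cgdgdcage
   7 |  23 | dcage
   8 |  21 | dgdcage
   9 |   8 | dgeaedggagecgdgdcage
  10 |  13 | dggagecgdgdcage
  11 |  27 | e
  12 |  10 | eaedggagecgdgdcage
  13 |   1 | eaeffbfdgeaedggagecgdgdcage
  14 |  18 | ecgdgdcage
  15 |  12 | edggagecgdgdcage
  16 |   3 | effbfdgeaedggagecgdgdcage
  17 |   5 | fbfdgeaedggagecgdgdcage
  18 |   7 | fdgeaedggagecgdgdcage
  19 |   0 | feaeffbfdgeaedggagecgdgdcage
  20 |   4 | ffbfdgeaedggagecgdgdcage
  21 |  15 | gagecgdgdcage
  22 |  22 | gdcage
  23 |  20 | gdgdcage
  24 |  26 | ge
  25 |   9 | geaedggagecgdgdcage
  26 |  17 | gecgdgdcage
  27 |  14 | ggagecgdgdcage

SA = [11, 2, 25, 16, 6, 24, 19, 23, 21, 8, 13, 27, 10, 1, 18, 12, 3, 5, 7, 0, 4, 15, 22, 20, 26, 9, 17, 14]
[i] adj suffixes → lcp
  [1] 11/2 → 2 ('ae')
  [2] 2/25 → 1 ('a')
  [3] 25/16 → 3 ('age')
  [4] 16/6 → 0 ('')
  [5] 6/24 → 0 ('')
  [6] 24/19 → 1 ('c')
  [7] 19/23 → 0 ('')
  [8] 23/21 → 1 ('d')
  [9] 21/8 → 2 ('dg')
  [10] 8/13 → 2 ('dg')
  [11] 13/27 → 0 ('')
  [12] 27/10 → 1 ('e')
  [13] 10/1 → 3 ('eae')
  [14] 1/18 → 1 ('e')
  [15] 18/12 → 1 ('e')
  [16] 12/3 → 1 ('e')
  [17] 3/5 → 0 ('')
  [18] 5/7 → 1 ('f')
  [19] 7/0 → 1 ('f')
  [20] 0/4 → 1 ('f')
  [21] 4/15 → 0 ('')
  [22] 15/22 → 1 ('g')
  [23] 22/20 → 2 ('gd')
  [24] 20/26 → 1 ('g')
  [25] 26/9 → 2 ('ge')
  [26] 9/17 → 2 ('ge')
  [27] 17/14 → 1 ('g')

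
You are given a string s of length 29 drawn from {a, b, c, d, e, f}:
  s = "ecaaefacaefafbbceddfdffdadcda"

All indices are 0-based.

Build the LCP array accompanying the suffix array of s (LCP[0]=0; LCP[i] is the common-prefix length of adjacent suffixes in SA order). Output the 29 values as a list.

[0, 1, 1, 1, 1, 4, 1, 0, 1, 0, 2, 1, 1, 0, 2, 1, 1, 1, 2, 0, 1, 1, 3, 0, 2, 1, 1, 2, 1]

rank | idx | suffix
   0 |  28 | a
   1 |   2 | aaefacaefafbbceddfdffdadcda
   2 |   6 | acaefafbbceddfdffdadcda
   3 |  24 | adcda
   4 |   3 | aefacaefafbbceddfdffdadcda
   5 |   8 | aefafbbceddfdffdadcda
   6 |  11 | afbbceddfdffdadcda
   7 |  13 | bbceddfdffdadcda
   8 |  14 | bceddfdffdadcda
   9 |   1 | caaefacaefafbbceddfdffdadcda
  10 |   7 | caefafbbceddfdffdadcda
  11 |  26 | cda
  12 |  15 | ceddfdffdadcda
  13 |  27 | da
  14 |  23 | dadcda
  15 |  25 | dcda
  16 |  17 | ddfdffdadcda
  17 |  18 | dfdffdadcda
  18 |  20 | dffdadcda
  19 |   0 | ecaaefacaefafbbceddfdffdadcda
  20 |  16 | eddfdffdadcda
  21 |   4 | efacaefafbbceddfdffdadcda
  22 |   9 | efafbbceddfdffdadcda
  23 |   5 | facaefafbbceddfdffdadcda
  24 |  10 | fafbbceddfdffdadcda
  25 |  12 | fbbceddfdffdadcda
  26 |  22 | fdadcda
  27 |  19 | fdffdadcda
  28 |  21 | ffdadcda

SA = [28, 2, 6, 24, 3, 8, 11, 13, 14, 1, 7, 26, 15, 27, 23, 25, 17, 18, 20, 0, 16, 4, 9, 5, 10, 12, 22, 19, 21]
i: (SA[i-1],SA[i]) lcp shared
  1: (28,2) 1 'a'
  2: (2,6) 1 'a'
  3: (6,24) 1 'a'
  4: (24,3) 1 'a'
  5: (3,8) 4 'aefa'
  6: (8,11) 1 'a'
  7: (11,13) 0 ''
  8: (13,14) 1 'b'
  9: (14,1) 0 ''
  10: (1,7) 2 'ca'
  11: (7,26) 1 'c'
  12: (26,15) 1 'c'
  13: (15,27) 0 ''
  14: (27,23) 2 'da'
  15: (23,25) 1 'd'
  16: (25,17) 1 'd'
  17: (17,18) 1 'd'
  18: (18,20) 2 'df'
  19: (20,0) 0 ''
  20: (0,16) 1 'e'
  21: (16,4) 1 'e'
  22: (4,9) 3 'efa'
  23: (9,5) 0 ''
  24: (5,10) 2 'fa'
  25: (10,12) 1 'f'
  26: (12,22) 1 'f'
  27: (22,19) 2 'fd'
  28: (19,21) 1 'f'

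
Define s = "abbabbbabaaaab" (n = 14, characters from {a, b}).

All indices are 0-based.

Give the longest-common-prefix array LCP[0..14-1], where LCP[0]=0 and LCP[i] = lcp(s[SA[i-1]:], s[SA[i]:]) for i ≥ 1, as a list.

[0, 3, 2, 1, 2, 2, 3, 0, 1, 2, 3, 1, 4, 2]

rank | idx | suffix
   0 |   9 | aaaab
   1 |  10 | aaab
   2 |  11 | aab
   3 |  12 | ab
   4 |   7 | abaaaab
   5 |   0 | abbabbbabaaaab
   6 |   3 | abbbabaaaab
   7 |  13 | b
   8 |   8 | baaaab
   9 |   6 | babaaaab
  10 |   2 | babbbabaaaab
  11 |   5 | bbabaaaab
  12 |   1 | bbabbbabaaaab
  13 |   4 | bbbabaaaab

SA = [9, 10, 11, 12, 7, 0, 3, 13, 8, 6, 2, 5, 1, 4]
rank  pair      lcp
   1  s[9:],s[10:]  3  'aaa'
   2  s[10:],s[11:]  2  'aa'
   3  s[11:],s[12:]  1  'a'
   4  s[12:],s[7:]  2  'ab'
   5  s[7:],s[0:]  2  'ab'
   6  s[0:],s[3:]  3  'abb'
   7  s[3:],s[13:]  0  ''
   8  s[13:],s[8:]  1  'b'
   9  s[8:],s[6:]  2  'ba'
  10  s[6:],s[2:]  3  'bab'
  11  s[2:],s[5:]  1  'b'
  12  s[5:],s[1:]  4  'bbab'
  13  s[1:],s[4:]  2  'bb'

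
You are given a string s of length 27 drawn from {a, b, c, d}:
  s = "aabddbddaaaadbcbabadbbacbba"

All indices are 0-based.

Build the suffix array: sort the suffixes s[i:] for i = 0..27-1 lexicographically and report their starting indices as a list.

[26, 8, 9, 0, 10, 16, 1, 22, 18, 11, 25, 15, 21, 17, 24, 20, 13, 5, 2, 14, 23, 7, 19, 12, 4, 6, 3]

rank→(start, suffix):
  0 → (26, 'a')
  1 → (8, 'aaaadbcbabadbbacbba')
  2 → (9, 'aaadbcbabadbbacbba')
  3 → (0, 'aabddbddaaaadbcbabadbbacbba')
  4 → (10, 'aadbcbabadbbacbba')
  5 → (16, 'abadbbacbba')
  6 → (1, 'abddbddaaaadbcbabadbbacbba')
  7 → (22, 'acbba')
  8 → (18, 'adbbacbba')
  9 → (11, 'adbcbabadbbacbba')
  10 → (25, 'ba')
  11 → (15, 'babadbbacbba')
  12 → (21, 'bacbba')
  13 → (17, 'badbbacbba')
  14 → (24, 'bba')
  15 → (20, 'bbacbba')
  16 → (13, 'bcbabadbbacbba')
  17 → (5, 'bddaaaadbcbabadbbacbba')
  18 → (2, 'bddbddaaaadbcbabadbbacbba')
  19 → (14, 'cbabadbbacbba')
  20 → (23, 'cbba')
  21 → (7, 'daaaadbcbabadbbacbba')
  22 → (19, 'dbbacbba')
  23 → (12, 'dbcbabadbbacbba')
  24 → (4, 'dbddaaaadbcbabadbbacbba')
  25 → (6, 'ddaaaadbcbabadbbacbba')
  26 → (3, 'ddbddaaaadbcbabadbbacbba')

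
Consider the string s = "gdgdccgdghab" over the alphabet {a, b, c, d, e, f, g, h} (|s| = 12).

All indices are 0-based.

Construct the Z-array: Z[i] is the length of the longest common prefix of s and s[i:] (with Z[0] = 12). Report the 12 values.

[12, 0, 2, 0, 0, 0, 3, 0, 1, 0, 0, 0]

Z[0]=12
i=1: outside box; Z[1]=0
i=2: outside box; Z[2]=2 scan→box=[2,4)
i=3: min(r-i=1, Z[1]=0)=0; Z[3]=0
i=4: outside box; Z[4]=0
i=5: outside box; Z[5]=0
i=6: outside box; Z[6]=3 scan→box=[6,9)
i=7: min(r-i=2, Z[1]=0)=0; Z[7]=0
i=8: min(r-i=1, Z[2]=2)=1; Z[8]=1
i=9: outside box; Z[9]=0
i=10: outside box; Z[10]=0
i=11: outside box; Z[11]=0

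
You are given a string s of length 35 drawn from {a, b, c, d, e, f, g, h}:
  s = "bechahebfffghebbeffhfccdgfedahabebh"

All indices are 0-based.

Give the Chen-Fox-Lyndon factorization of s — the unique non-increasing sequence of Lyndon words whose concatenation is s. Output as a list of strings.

emit factor 1: 'bech' (i=0, period=4)
emit factor 2: 'ahebfffghebbeffhfccdgfed' (i=4, period=24)
emit factor 3: 'ah' (i=28, period=2)
emit factor 4: 'abebh' (i=30, period=5)

["bech", "ahebfffghebbeffhfccdgfed", "ah", "abebh"]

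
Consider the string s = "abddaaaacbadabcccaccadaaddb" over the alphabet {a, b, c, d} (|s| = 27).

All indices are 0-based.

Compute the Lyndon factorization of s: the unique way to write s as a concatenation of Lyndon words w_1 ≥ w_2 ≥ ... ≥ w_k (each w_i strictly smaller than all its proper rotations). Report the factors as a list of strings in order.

["abdd", "aaaacbadabcccaccadaaddb"]

emit factor 1: 'abdd' (i=0, period=4)
emit factor 2: 'aaaacbadabcccaccadaaddb' (i=4, period=23)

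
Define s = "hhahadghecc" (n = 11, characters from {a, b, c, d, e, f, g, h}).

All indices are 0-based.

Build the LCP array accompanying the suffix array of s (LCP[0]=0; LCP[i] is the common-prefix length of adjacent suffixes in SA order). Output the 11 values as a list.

rank→(start, suffix):
  0 → (4, 'adghecc')
  1 → (2, 'ahadghecc')
  2 → (10, 'c')
  3 → (9, 'cc')
  4 → (5, 'dghecc')
  5 → (8, 'ecc')
  6 → (6, 'ghecc')
  7 → (3, 'hadghecc')
  8 → (1, 'hahadghecc')
  9 → (7, 'hecc')
  10 → (0, 'hhahadghecc')

SA = [4, 2, 10, 9, 5, 8, 6, 3, 1, 7, 0]
i: (SA[i-1],SA[i]) lcp shared
  1: (4,2) 1 'a'
  2: (2,10) 0 ''
  3: (10,9) 1 'c'
  4: (9,5) 0 ''
  5: (5,8) 0 ''
  6: (8,6) 0 ''
  7: (6,3) 0 ''
  8: (3,1) 2 'ha'
  9: (1,7) 1 'h'
  10: (7,0) 1 'h'

[0, 1, 0, 1, 0, 0, 0, 0, 2, 1, 1]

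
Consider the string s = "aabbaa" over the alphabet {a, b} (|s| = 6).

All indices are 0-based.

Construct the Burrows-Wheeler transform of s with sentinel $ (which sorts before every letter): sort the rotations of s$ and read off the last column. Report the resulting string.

rank  rotation last
    0  $aabbaa  a
    1  a$aabba  a
    2  aa$aabb  b
    3  aabbaa$  $
    4  abbaa$a  a
    5  baa$aab  b
    6  bbaa$aa  a

aab$aba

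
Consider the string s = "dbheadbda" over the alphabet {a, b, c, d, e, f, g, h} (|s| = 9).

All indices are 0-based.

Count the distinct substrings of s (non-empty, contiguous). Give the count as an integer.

40

sorted suffixes:
  #0 SA[0]=8  'a'
  #1 SA[1]=4  'adbda'
  #2 SA[2]=6  'bda'
  #3 SA[3]=1  'bheadbda'
  #4 SA[4]=7  'da'
  #5 SA[5]=5  'dbda'
  #6 SA[6]=0  'dbheadbda'
  #7 SA[7]=3  'eadbda'
  #8 SA[8]=2  'headbda'

SA = [8, 4, 6, 1, 7, 5, 0, 3, 2]
rank  pair      lcp
   1  s[8:],s[4:]  1  'a'
   2  s[4:],s[6:]  0  ''
   3  s[6:],s[1:]  1  'b'
   4  s[1:],s[7:]  0  ''
   5  s[7:],s[5:]  1  'd'
   6  s[5:],s[0:]  2  'db'
   7  s[0:],s[3:]  0  ''
   8  s[3:],s[2:]  0  ''

n(n+1)/2 = 9·10/2 = 45
Σ LCP = 0 + 1 + 0 + 1 + 0 + 1 + 2 + 0 + 0 = 5
distinct = 45 − 5 = 40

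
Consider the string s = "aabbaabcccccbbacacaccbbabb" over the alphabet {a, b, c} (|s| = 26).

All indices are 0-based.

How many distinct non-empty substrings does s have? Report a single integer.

297

sorted suffixes:
  #0 SA[0]=0  'aabbaabcccccbbacacaccbbabb'
  #1 SA[1]=4  'aabcccccbbacacaccbbabb'
  #2 SA[2]=23  'abb'
  #3 SA[3]=1  'abbaabcccccbbacacaccbbabb'
  #4 SA[4]=5  'abcccccbbacacaccbbabb'
  #5 SA[5]=14  'acacaccbbabb'
  #6 SA[6]=16  'acaccbbabb'
  #7 SA[7]=18  'accbbabb'
  #8 SA[8]=25  'b'
  #9 SA[9]=3  'baabcccccbbacacaccbbabb'
  #10 SA[10]=22  'babb'
  #11 SA[11]=13  'bacacaccbbabb'
  #12 SA[12]=24  'bb'
  #13 SA[13]=2  'bbaabcccccbbacacaccbbabb'
  #14 SA[14]=21  'bbabb'
  #15 SA[15]=12  'bbacacaccbbabb'
  #16 SA[16]=6  'bcccccbbacacaccbbabb'
  #17 SA[17]=15  'cacaccbbabb'
  #18 SA[18]=17  'caccbbabb'
  #19 SA[19]=20  'cbbabb'
  #20 SA[20]=11  'cbbacacaccbbabb'
  #21 SA[21]=19  'ccbbabb'
  #22 SA[22]=10  'ccbbacacaccbbabb'
  #23 SA[23]=9  'cccbbacacaccbbabb'
  #24 SA[24]=8  'ccccbbacacaccbbabb'
  #25 SA[25]=7  'cccccbbacacaccbbabb'

SA = [0, 4, 23, 1, 5, 14, 16, 18, 25, 3, 22, 13, 24, 2, 21, 12, 6, 15, 17, 20, 11, 19, 10, 9, 8, 7]
rank  pair      lcp
   1  s[0:],s[4:]  3  'aab'
   2  s[4:],s[23:]  1  'a'
   3  s[23:],s[1:]  3  'abb'
   4  s[1:],s[5:]  2  'ab'
   5  s[5:],s[14:]  1  'a'
   6  s[14:],s[16:]  4  'acac'
   7  s[16:],s[18:]  2  'ac'
   8  s[18:],s[25:]  0  ''
   9  s[25:],s[3:]  1  'b'
  10  s[3:],s[22:]  2  'ba'
  11  s[22:],s[13:]  2  'ba'
  12  s[13:],s[24:]  1  'b'
  13  s[24:],s[2:]  2  'bb'
  14  s[2:],s[21:]  3  'bba'
  15  s[21:],s[12:]  3  'bba'
  16  s[12:],s[6:]  1  'b'
  17  s[6:],s[15:]  0  ''
  18  s[15:],s[17:]  3  'cac'
  19  s[17:],s[20:]  1  'c'
  20  s[20:],s[11:]  4  'cbba'
  21  s[11:],s[19:]  1  'c'
  22  s[19:],s[10:]  5  'ccbba'
  23  s[10:],s[9:]  2  'cc'
  24  s[9:],s[8:]  3  'ccc'
  25  s[8:],s[7:]  4  'cccc'

n(n+1)/2 = 26·27/2 = 351
Σ LCP = 0 + 3 + 1 + 3 + 2 + 1 + 4 + 2 + 0 + 1 + 2 + 2 + 1 + 2 + 3 + 3 + 1 + 0 + 3 + 1 + 4 + 1 + 5 + 2 + 3 + 4 = 54
distinct = 351 − 54 = 297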